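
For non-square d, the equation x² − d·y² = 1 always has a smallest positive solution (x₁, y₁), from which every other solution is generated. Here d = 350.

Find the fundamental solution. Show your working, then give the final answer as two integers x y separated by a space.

449 24

d=350: √d = [18; 1,2,2,2,1,36] (ℓ=6, even), read p_5/q_5
a_0=18:  p_0=18·1+0=18,  q_0=18·0+1=1
…
a_3=2:  p_3=2·56+19=131,  q_3=2·3+1=7
a_4=2:  p_4=2·131+56=318,  q_4=2·7+3=17
a_5=1:  p_5=1·318+131=449,  q_5=1·17+7=24
(x₁, y₁) = (449, 24);  449² − 350·24² = 1 ✓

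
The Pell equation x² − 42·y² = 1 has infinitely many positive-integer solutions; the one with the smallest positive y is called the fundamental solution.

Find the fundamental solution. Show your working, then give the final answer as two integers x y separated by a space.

√42 → a₀=6, period (2,12); ℓ=2 even so k=1
a_0=6:  p_0=6·1+0=6,  q_0=6·0+1=1
a_1=2:  p_1=2·6+1=13,  q_1=2·1+0=2
fundamental: x₁=13, y₁=2  (since 169 − 42·4 = 1)

13 2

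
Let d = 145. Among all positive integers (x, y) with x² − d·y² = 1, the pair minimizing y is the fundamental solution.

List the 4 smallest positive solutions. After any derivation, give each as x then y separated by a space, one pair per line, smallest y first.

289 24
167041 13872
96549409 8017992
55805391361 4634385504

√145 = [12; 24, …], period ℓ=1 (odd) → k=1
a_0=12:  p_0=12·1+0=12,  q_0=12·0+1=1
a_1=24:  p_1=24·12+1=289,  q_1=24·1+0=24
fundamental: x₁=289, y₁=24  (since 83521 − 145·576 = 1)
(x_2, y_2) = (289·289 + 145·24·24, 289·24 + 24·289) = (167041, 13872)
(x_3, y_3) = (289·167041 + 145·24·13872, 289·13872 + 24·167041) = (96549409, 8017992)
(x_4, y_4) = (289·96549409 + 145·24·8017992, 289·8017992 + 24·96549409) = (55805391361, 4634385504)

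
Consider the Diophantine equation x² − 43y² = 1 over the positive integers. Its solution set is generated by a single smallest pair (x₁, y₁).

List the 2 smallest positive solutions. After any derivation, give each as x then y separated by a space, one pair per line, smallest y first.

√43 = [6; 1,1,3,1,5,1,3,1,1,12, …], period ℓ=10 (even) → k=9
i=0: a=6 ⇒ p=6, q=1
…
i=2: a=1 ⇒ p=13, q=2
…
i=6: a=1 ⇒ p=400, q=61
…
i=8: a=1 ⇒ p=1941, q=296
i=9: a=1 ⇒ p=3482, q=531
→ (3482, 531).  Check: 3482²=12124324, 43·531²=12124323, difference 1.
(x_2, y_2) = (3482·3482 + 43·531·531, 3482·531 + 531·3482) = (24248647, 3697884)

3482 531
24248647 3697884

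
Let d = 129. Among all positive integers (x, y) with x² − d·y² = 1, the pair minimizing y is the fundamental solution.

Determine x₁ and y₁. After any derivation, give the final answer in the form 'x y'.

√129 → a₀=11, period (2,1,3,1,6,1,3,1,2,22); ℓ=10 even so k=9
k=0  a_k=11  p_k/q_k = 11/1
k=1  a_k=2  p_k/q_k = 23/2
k=2  a_k=1  p_k/q_k = 34/3
k=3  a_k=3  p_k/q_k = 125/11
…
k=5  a_k=6  p_k/q_k = 1079/95
…
k=7  a_k=3  p_k/q_k = 4793/422
k=8  a_k=1  p_k/q_k = 6031/531
k=9  a_k=2  p_k/q_k = 16855/1484
(x₁, y₁) = (16855, 1484);  16855² − 129·1484² = 1 ✓

16855 1484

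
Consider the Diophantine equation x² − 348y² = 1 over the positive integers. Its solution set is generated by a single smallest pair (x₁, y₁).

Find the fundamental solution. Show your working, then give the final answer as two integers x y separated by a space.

√348 = [18; 1,1,1,8,1,1,1,36, …], period ℓ=8 (even) → k=7
step 0: (18, 1)  from 18·(1,0) + (0,1)
…
step 3: (56, 3)  from 1·(37,2) + (19,1)
…
step 5: (541, 29)  from 1·(485,26) + (56,3)
step 6: (1026, 55)  from 1·(541,29) + (485,26)
step 7: (1567, 84)  from 1·(1026,55) + (541,29)
fundamental: x₁=1567, y₁=84  (since 2455489 − 348·7056 = 1)

1567 84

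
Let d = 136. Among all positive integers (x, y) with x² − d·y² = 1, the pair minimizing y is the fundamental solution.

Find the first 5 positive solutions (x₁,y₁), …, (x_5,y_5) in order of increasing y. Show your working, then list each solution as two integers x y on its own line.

35 3
2449 210
171395 14697
11995201 1028580
839492675 71985903

d=136: √d = [11; 1,1,1,22] (ℓ=4, even), read p_3/q_3
i=0: a=11 ⇒ p=11, q=1
i=1: a=1 ⇒ p=12, q=1
i=2: a=1 ⇒ p=23, q=2
i=3: a=1 ⇒ p=35, q=3
→ (35, 3).  Check: 35²=1225, 136·3²=1224, difference 1.
(35+3√136)^2 = 2449 + 210√136
(35+3√136)^3 = 171395 + 14697√136
(35+3√136)^4 = 11995201 + 1028580√136
(35+3√136)^5 = 839492675 + 71985903√136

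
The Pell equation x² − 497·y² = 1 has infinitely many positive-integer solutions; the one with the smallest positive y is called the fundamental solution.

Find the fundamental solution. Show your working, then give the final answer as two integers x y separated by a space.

[22; 3,2,2,5,6,5,2,2,3,44] for √497; ℓ=10 ⇒ convergent index 9
k=0  a_k=22  p_k/q_k = 22/1
k=1  a_k=3  p_k/q_k = 67/3
k=2  a_k=2  p_k/q_k = 156/7
k=3  a_k=2  p_k/q_k = 379/17
…
k=6  a_k=5  p_k/q_k = 65476/2937
k=7  a_k=2  p_k/q_k = 143637/6443
k=8  a_k=2  p_k/q_k = 352750/15823
k=9  a_k=3  p_k/q_k = 1201887/53912
fundamental: x₁=1201887, y₁=53912  (since 1444532360769 − 497·2906503744 = 1)

1201887 53912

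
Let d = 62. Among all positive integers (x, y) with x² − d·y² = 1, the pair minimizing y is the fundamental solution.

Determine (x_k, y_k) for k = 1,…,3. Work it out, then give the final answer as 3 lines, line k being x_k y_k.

√62 = [7; 1,6,1,14, …], period ℓ=4 (even) → k=3
i=0: a=7 ⇒ p=7, q=1
…
i=2: a=6 ⇒ p=55, q=7
i=3: a=1 ⇒ p=63, q=8
(x₁, y₁) = (63, 8);  63² − 62·8² = 1 ✓
(x_2, y_2) = (63·63 + 62·8·8, 63·8 + 8·63) = (7937, 1008)
(x_3, y_3) = (63·7937 + 62·8·1008, 63·1008 + 8·7937) = (999999, 127000)

63 8
7937 1008
999999 127000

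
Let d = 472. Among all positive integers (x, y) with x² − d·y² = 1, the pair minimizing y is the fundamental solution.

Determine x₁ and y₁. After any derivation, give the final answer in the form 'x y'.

√472 = [21; 1,2,1,1,1,…,2,1,42, …], period ℓ=14 (even) → k=13
a_0=21:  p_0=21·1+0=21,  q_0=21·0+1=1
a_1=1:  p_1=1·21+1=22,  q_1=1·1+0=1
a_2=2:  p_2=2·22+21=65,  q_2=2·1+1=3
…
a_6=4:  p_6=4·239+152=1108,  q_6=4·11+7=51
…
a_8=4:  p_8=4·5779+1108=24224,  q_8=4·266+51=1115
a_9=1:  p_9=1·24224+5779=30003,  q_9=1·1115+266=1381
…
a_12=2:  p_12=2·84230+54227=222687,  q_12=2·3877+2496=10250
a_13=1:  p_13=1·222687+84230=306917,  q_13=1·10250+3877=14127
fundamental: x₁=306917, y₁=14127  (since 94198044889 − 472·199572129 = 1)

306917 14127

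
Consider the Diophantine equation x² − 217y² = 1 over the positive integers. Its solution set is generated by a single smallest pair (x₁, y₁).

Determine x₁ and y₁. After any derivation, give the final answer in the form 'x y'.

3844063 260952

d=217: √d = [14; 1,2,1,2,1,…,2,1,28] (ℓ=16, even), read p_15/q_15
i=0: a=14 ⇒ p=14, q=1
i=1: a=1 ⇒ p=15, q=1
i=2: a=2 ⇒ p=44, q=3
i=3: a=1 ⇒ p=59, q=4
…
i=5: a=1 ⇒ p=221, q=15
i=6: a=1 ⇒ p=383, q=26
i=7: a=9 ⇒ p=3668, q=249
i=8: a=4 ⇒ p=15055, q=1022
…
i=11: a=1 ⇒ p=293381, q=19916
i=12: a=2 ⇒ p=740980, q=50301
…
i=14: a=2 ⇒ p=2809702, q=190735
i=15: a=1 ⇒ p=3844063, q=260952
(x₁, y₁) = (3844063, 260952);  3844063² − 217·260952² = 1 ✓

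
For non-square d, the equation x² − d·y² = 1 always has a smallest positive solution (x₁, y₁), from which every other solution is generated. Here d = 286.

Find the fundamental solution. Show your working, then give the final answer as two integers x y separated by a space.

561835 33222

√286 → a₀=16, period (1,10,3,3,2,3,3,10,1,32); ℓ=10 even so k=9
a_0=16:  p_0=16·1+0=16,  q_0=16·0+1=1
…
a_2=10:  p_2=10·17+16=186,  q_2=10·1+1=11
a_3=3:  p_3=3·186+17=575,  q_3=3·11+1=34
a_4=3:  p_4=3·575+186=1911,  q_4=3·34+11=113
a_5=2:  p_5=2·1911+575=4397,  q_5=2·113+34=260
a_6=3:  p_6=3·4397+1911=15102,  q_6=3·260+113=893
a_7=3:  p_7=3·15102+4397=49703,  q_7=3·893+260=2939
a_8=10:  p_8=10·49703+15102=512132,  q_8=10·2939+893=30283
a_9=1:  p_9=1·512132+49703=561835,  q_9=1·30283+2939=33222
→ (561835, 33222).  Check: 561835²=315658567225, 286·33222²=315658567224, difference 1.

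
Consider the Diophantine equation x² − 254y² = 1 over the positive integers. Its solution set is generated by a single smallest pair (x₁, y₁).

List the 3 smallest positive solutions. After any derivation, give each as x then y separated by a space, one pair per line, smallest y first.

255 16
130049 8160
66324735 4161584

√254 = [15; 1,14,1,30, …], period ℓ=4 (even) → k=3
a_0=15:  p_0=15·1+0=15,  q_0=15·0+1=1
a_1=1:  p_1=1·15+1=16,  q_1=1·1+0=1
a_2=14:  p_2=14·16+15=239,  q_2=14·1+1=15
a_3=1:  p_3=1·239+16=255,  q_3=1·15+1=16
(x₁, y₁) = (255, 16);  255² − 254·16² = 1 ✓
k=2:  x_2 = 255·255+254·16·16 = 130049,  y_2 = 255·16+16·255 = 8160
k=3:  x_3 = 255·130049+254·16·8160 = 66324735,  y_3 = 255·8160+16·130049 = 4161584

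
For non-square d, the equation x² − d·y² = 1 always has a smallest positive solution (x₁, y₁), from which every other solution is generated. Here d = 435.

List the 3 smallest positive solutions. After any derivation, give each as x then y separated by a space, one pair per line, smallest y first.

146 7
42631 2044
12448106 596841

√435 = [20; 1,5,1,40, …], period ℓ=4 (even) → k=3
i=0: a=20 ⇒ p=20, q=1
i=1: a=1 ⇒ p=21, q=1
i=2: a=5 ⇒ p=125, q=6
i=3: a=1 ⇒ p=146, q=7
→ (146, 7).  Check: 146²=21316, 435·7²=21315, difference 1.
(146+7√435)^2 = 42631 + 2044√435
(146+7√435)^3 = 12448106 + 596841√435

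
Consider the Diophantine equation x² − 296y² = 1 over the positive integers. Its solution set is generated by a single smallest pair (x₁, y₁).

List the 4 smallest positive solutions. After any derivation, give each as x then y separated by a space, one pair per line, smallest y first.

3699 215
27365201 1590570
202447753299 11767036645
1497708451540801 87052535509140

[17; 4,1,7,1,4,34] for √296; ℓ=6 ⇒ convergent index 5
step 0: (17, 1)  from 17·(1,0) + (0,1)
step 1: (69, 4)  from 4·(17,1) + (1,0)
…
step 4: (757, 44)  from 1·(671,39) + (86,5)
step 5: (3699, 215)  from 4·(757,44) + (671,39)
fundamental: x₁=3699, y₁=215  (since 13682601 − 296·46225 = 1)
(3699+215√296)^2 = 27365201 + 1590570√296
(3699+215√296)^3 = 202447753299 + 11767036645√296
(3699+215√296)^4 = 1497708451540801 + 87052535509140√296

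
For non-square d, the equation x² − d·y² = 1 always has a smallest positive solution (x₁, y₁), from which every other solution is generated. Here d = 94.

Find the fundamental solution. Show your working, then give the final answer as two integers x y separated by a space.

√94 = [9; 1,2,3,1,1,…,2,1,18, …], period ℓ=16 (even) → k=15
k=0  a_k=9  p_k/q_k = 9/1
…
k=2  a_k=2  p_k/q_k = 29/3
k=3  a_k=3  p_k/q_k = 97/10
k=4  a_k=1  p_k/q_k = 126/13
…
k=6  a_k=5  p_k/q_k = 1241/128
k=7  a_k=1  p_k/q_k = 1464/151
…
k=12  a_k=1  p_k/q_k = 184493/19029
…
k=14  a_k=2  p_k/q_k = 1490361/153719
k=15  a_k=1  p_k/q_k = 2143295/221064
→ (2143295, 221064).  Check: 2143295²=4593713457025, 94·221064²=4593713457024, difference 1.

2143295 221064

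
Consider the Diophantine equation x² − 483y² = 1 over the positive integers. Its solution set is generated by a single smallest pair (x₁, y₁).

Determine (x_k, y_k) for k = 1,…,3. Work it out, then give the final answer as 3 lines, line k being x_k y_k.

22 1
967 44
42526 1935

d=483: √d = [21; 1,42] (ℓ=2, even), read p_1/q_1
step 0: (21, 1)  from 21·(1,0) + (0,1)
step 1: (22, 1)  from 1·(21,1) + (1,0)
(x₁, y₁) = (22, 1);  22² − 483·1² = 1 ✓
n=2: (22,1)∘(22,1) = (22·22+483·1·1, 22·1+1·22) = (967,44)
n=3: (967,44)∘(22,1) = (22·967+483·1·44, 22·44+1·967) = (42526,1935)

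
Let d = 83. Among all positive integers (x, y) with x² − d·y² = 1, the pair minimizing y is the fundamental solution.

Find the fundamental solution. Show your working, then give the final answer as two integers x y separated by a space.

82 9

√83 = [9; 9,18, …], period ℓ=2 (even) → k=1
i=0: a=9 ⇒ p=9, q=1
i=1: a=9 ⇒ p=82, q=9
→ (82, 9).  Check: 82²=6724, 83·9²=6723, difference 1.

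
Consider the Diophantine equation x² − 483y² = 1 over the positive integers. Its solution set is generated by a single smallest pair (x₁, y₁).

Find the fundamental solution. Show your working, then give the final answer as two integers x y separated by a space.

√483 → a₀=21, period (1,42); ℓ=2 even so k=1
i=0: a=21 ⇒ p=21, q=1
i=1: a=1 ⇒ p=22, q=1
(x₁, y₁) = (22, 1);  22² − 483·1² = 1 ✓

22 1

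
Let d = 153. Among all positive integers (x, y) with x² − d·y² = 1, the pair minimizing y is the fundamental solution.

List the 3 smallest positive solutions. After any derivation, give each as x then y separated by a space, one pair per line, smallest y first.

2177 176
9478657 766304
41270070401 3336487440

√153 = [12; 2,1,2,2,2,1,2,24, …], period ℓ=8 (even) → k=7
step 0: (12, 1)  from 12·(1,0) + (0,1)
…
step 2: (37, 3)  from 1·(25,2) + (12,1)
…
step 4: (235, 19)  from 2·(99,8) + (37,3)
step 5: (569, 46)  from 2·(235,19) + (99,8)
step 6: (804, 65)  from 1·(569,46) + (235,19)
step 7: (2177, 176)  from 2·(804,65) + (569,46)
fundamental: x₁=2177, y₁=176  (since 4739329 − 153·30976 = 1)
(x_2, y_2) = (2177·2177 + 153·176·176, 2177·176 + 176·2177) = (9478657, 766304)
(x_3, y_3) = (2177·9478657 + 153·176·766304, 2177·766304 + 176·9478657) = (41270070401, 3336487440)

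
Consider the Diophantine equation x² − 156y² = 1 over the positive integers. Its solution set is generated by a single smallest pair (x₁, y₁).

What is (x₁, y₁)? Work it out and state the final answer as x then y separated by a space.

d=156: √d = [12; 2,24] (ℓ=2, even), read p_1/q_1
a_0=12:  p_0=12·1+0=12,  q_0=12·0+1=1
a_1=2:  p_1=2·12+1=25,  q_1=2·1+0=2
fundamental: x₁=25, y₁=2  (since 625 − 156·4 = 1)

25 2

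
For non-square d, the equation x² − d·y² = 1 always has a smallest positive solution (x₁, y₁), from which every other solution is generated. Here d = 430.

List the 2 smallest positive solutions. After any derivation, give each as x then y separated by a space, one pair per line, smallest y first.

2862251 138030
16384961574001 790153011060

√430 = [20; 1,2,1,3,1,…,2,1,40, …], period ℓ=14 (even) → k=13
i=0: a=20 ⇒ p=20, q=1
i=1: a=1 ⇒ p=21, q=1
…
i=4: a=3 ⇒ p=311, q=15
i=5: a=1 ⇒ p=394, q=19
…
i=7: a=8 ⇒ p=21794, q=1051
i=8: a=6 ⇒ p=133439, q=6435
i=9: a=1 ⇒ p=155233, q=7486
i=10: a=3 ⇒ p=599138, q=28893
i=11: a=1 ⇒ p=754371, q=36379
i=12: a=2 ⇒ p=2107880, q=101651
i=13: a=1 ⇒ p=2862251, q=138030
→ (2862251, 138030).  Check: 2862251²=8192480787001, 430·138030²=8192480787000, difference 1.
(2862251+138030√430)^2 = 16384961574001 + 790153011060√430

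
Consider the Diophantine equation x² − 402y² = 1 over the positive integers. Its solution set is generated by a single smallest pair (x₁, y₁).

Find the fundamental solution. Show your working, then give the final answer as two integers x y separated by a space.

√402 = [20; 20,40, …], period ℓ=2 (even) → k=1
a_0=20:  p_0=20·1+0=20,  q_0=20·0+1=1
a_1=20:  p_1=20·20+1=401,  q_1=20·1+0=20
→ (401, 20).  Check: 401²=160801, 402·20²=160800, difference 1.

401 20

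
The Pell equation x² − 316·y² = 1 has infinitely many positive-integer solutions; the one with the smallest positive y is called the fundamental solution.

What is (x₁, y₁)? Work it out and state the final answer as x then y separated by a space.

12799 720

√316 = [17; 1,3,2,8,2,3,1,34, …], period ℓ=8 (even) → k=7
k=0  a_k=17  p_k/q_k = 17/1
k=1  a_k=1  p_k/q_k = 18/1
k=2  a_k=3  p_k/q_k = 71/4
…
k=4  a_k=8  p_k/q_k = 1351/76
k=5  a_k=2  p_k/q_k = 2862/161
k=6  a_k=3  p_k/q_k = 9937/559
k=7  a_k=1  p_k/q_k = 12799/720
fundamental: x₁=12799, y₁=720  (since 163814401 − 316·518400 = 1)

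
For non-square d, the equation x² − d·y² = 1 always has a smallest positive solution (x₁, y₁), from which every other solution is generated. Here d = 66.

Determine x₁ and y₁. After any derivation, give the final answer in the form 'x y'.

√66 → a₀=8, period (8,16); ℓ=2 even so k=1
i=0: a=8 ⇒ p=8, q=1
i=1: a=8 ⇒ p=65, q=8
→ (65, 8).  Check: 65²=4225, 66·8²=4224, difference 1.

65 8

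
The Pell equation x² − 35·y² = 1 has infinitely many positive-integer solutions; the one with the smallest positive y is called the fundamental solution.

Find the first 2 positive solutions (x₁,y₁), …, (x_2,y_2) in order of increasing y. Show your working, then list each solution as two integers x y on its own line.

d=35: √d = [5; 1,10] (ℓ=2, even), read p_1/q_1
step 0: (5, 1)  from 5·(1,0) + (0,1)
step 1: (6, 1)  from 1·(5,1) + (1,0)
fundamental: x₁=6, y₁=1  (since 36 − 35·1 = 1)
n=2: (6,1)∘(6,1) = (6·6+35·1·1, 6·1+1·6) = (71,12)

6 1
71 12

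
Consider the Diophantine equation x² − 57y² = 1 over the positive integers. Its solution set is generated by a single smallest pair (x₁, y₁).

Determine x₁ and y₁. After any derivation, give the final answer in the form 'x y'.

151 20

√57 = [7; 1,1,4,1,1,14, …], period ℓ=6 (even) → k=5
i=0: a=7 ⇒ p=7, q=1
i=1: a=1 ⇒ p=8, q=1
i=2: a=1 ⇒ p=15, q=2
i=3: a=4 ⇒ p=68, q=9
i=4: a=1 ⇒ p=83, q=11
i=5: a=1 ⇒ p=151, q=20
fundamental: x₁=151, y₁=20  (since 22801 − 57·400 = 1)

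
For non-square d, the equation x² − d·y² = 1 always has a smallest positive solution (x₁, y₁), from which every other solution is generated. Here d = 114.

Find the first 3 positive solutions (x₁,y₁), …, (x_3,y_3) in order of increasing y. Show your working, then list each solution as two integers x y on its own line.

[10; 1,2,10,2,1,20] for √114; ℓ=6 ⇒ convergent index 5
step 0: (10, 1)  from 10·(1,0) + (0,1)
…
step 4: (694, 65)  from 2·(331,31) + (32,3)
step 5: (1025, 96)  from 1·(694,65) + (331,31)
fundamental: x₁=1025, y₁=96  (since 1050625 − 114·9216 = 1)
(x_2, y_2) = (1025·1025 + 114·96·96, 1025·96 + 96·1025) = (2101249, 196800)
(x_3, y_3) = (1025·2101249 + 114·96·196800, 1025·196800 + 96·2101249) = (4307559425, 403439904)

1025 96
2101249 196800
4307559425 403439904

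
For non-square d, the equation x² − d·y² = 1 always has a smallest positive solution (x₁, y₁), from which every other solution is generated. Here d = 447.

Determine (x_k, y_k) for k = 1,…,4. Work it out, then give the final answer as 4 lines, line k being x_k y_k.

√447 → a₀=21, period (7,42); ℓ=2 even so k=1
i=0: a=21 ⇒ p=21, q=1
i=1: a=7 ⇒ p=148, q=7
→ (148, 7).  Check: 148²=21904, 447·7²=21903, difference 1.
k=2:  x_2 = 148·148+447·7·7 = 43807,  y_2 = 148·7+7·148 = 2072
k=3:  x_3 = 148·43807+447·7·2072 = 12966724,  y_3 = 148·2072+7·43807 = 613305
k=4:  x_4 = 148·12966724+447·7·613305 = 3838106497,  y_4 = 148·613305+7·12966724 = 181536208

148 7
43807 2072
12966724 613305
3838106497 181536208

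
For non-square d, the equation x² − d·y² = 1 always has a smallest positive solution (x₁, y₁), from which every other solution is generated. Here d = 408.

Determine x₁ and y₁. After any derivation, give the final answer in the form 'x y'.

101 5

√408 → a₀=20, period (5,40); ℓ=2 even so k=1
step 0: (20, 1)  from 20·(1,0) + (0,1)
step 1: (101, 5)  from 5·(20,1) + (1,0)
→ (101, 5).  Check: 101²=10201, 408·5²=10200, difference 1.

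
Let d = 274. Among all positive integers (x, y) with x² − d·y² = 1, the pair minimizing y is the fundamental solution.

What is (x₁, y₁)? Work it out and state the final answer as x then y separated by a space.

3959299 239190

√274 = [16; 1,1,4,4,1,1,32, …], period ℓ=7 (odd) → k=13
a_0=16:  p_0=16·1+0=16,  q_0=16·0+1=1
a_1=1:  p_1=1·16+1=17,  q_1=1·1+0=1
a_2=1:  p_2=1·17+16=33,  q_2=1·1+1=2
a_3=4:  p_3=4·33+17=149,  q_3=4·2+1=9
a_4=4:  p_4=4·149+33=629,  q_4=4·9+2=38
a_5=1:  p_5=1·629+149=778,  q_5=1·38+9=47
…
a_8=1:  p_8=1·45802+1407=47209,  q_8=1·2767+85=2852
a_9=1:  p_9=1·47209+45802=93011,  q_9=1·2852+2767=5619
a_10=4:  p_10=4·93011+47209=419253,  q_10=4·5619+2852=25328
a_11=4:  p_11=4·419253+93011=1770023,  q_11=4·25328+5619=106931
a_12=1:  p_12=1·1770023+419253=2189276,  q_12=1·106931+25328=132259
a_13=1:  p_13=1·2189276+1770023=3959299,  q_13=1·132259+106931=239190
→ (3959299, 239190).  Check: 3959299²=15676048571401, 274·239190²=15676048571400, difference 1.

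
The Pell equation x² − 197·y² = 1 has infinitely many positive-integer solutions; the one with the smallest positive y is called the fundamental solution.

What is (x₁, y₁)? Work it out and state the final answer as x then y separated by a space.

393 28

d=197: √d = [14; 28] (ℓ=1, odd), read p_1/q_1
k=0  a_k=14  p_k/q_k = 14/1
k=1  a_k=28  p_k/q_k = 393/28
→ (393, 28).  Check: 393²=154449, 197·28²=154448, difference 1.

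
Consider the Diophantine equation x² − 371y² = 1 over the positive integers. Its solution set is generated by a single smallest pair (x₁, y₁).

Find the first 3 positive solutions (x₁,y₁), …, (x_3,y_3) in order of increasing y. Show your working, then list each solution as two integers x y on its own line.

1695 88
5746049 298320
19479104415 1011304712

√371 = [19; 3,1,4,1,3,38, …], period ℓ=6 (even) → k=5
k=0  a_k=19  p_k/q_k = 19/1
k=1  a_k=3  p_k/q_k = 58/3
k=2  a_k=1  p_k/q_k = 77/4
…
k=4  a_k=1  p_k/q_k = 443/23
k=5  a_k=3  p_k/q_k = 1695/88
→ (1695, 88).  Check: 1695²=2873025, 371·88²=2873024, difference 1.
k=2:  x_2 = 1695·1695+371·88·88 = 5746049,  y_2 = 1695·88+88·1695 = 298320
k=3:  x_3 = 1695·5746049+371·88·298320 = 19479104415,  y_3 = 1695·298320+88·5746049 = 1011304712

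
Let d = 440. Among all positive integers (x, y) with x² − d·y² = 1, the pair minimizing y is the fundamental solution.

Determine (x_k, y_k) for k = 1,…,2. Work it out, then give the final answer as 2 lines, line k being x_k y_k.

√440 = [20; 1,40, …], period ℓ=2 (even) → k=1
k=0  a_k=20  p_k/q_k = 20/1
k=1  a_k=1  p_k/q_k = 21/1
(x₁, y₁) = (21, 1);  21² − 440·1² = 1 ✓
k=2:  x_2 = 21·21+440·1·1 = 881,  y_2 = 21·1+1·21 = 42

21 1
881 42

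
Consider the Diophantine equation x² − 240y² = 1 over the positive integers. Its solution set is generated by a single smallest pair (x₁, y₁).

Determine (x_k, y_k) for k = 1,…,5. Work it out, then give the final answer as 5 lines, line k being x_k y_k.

[15; 2,30] for √240; ℓ=2 ⇒ convergent index 1
step 0: (15, 1)  from 15·(1,0) + (0,1)
step 1: (31, 2)  from 2·(15,1) + (1,0)
→ (31, 2).  Check: 31²=961, 240·2²=960, difference 1.
(x_2, y_2) = (31·31 + 240·2·2, 31·2 + 2·31) = (1921, 124)
(x_3, y_3) = (31·1921 + 240·2·124, 31·124 + 2·1921) = (119071, 7686)
(x_4, y_4) = (31·119071 + 240·2·7686, 31·7686 + 2·119071) = (7380481, 476408)
(x_5, y_5) = (31·7380481 + 240·2·476408, 31·476408 + 2·7380481) = (457470751, 29529610)

31 2
1921 124
119071 7686
7380481 476408
457470751 29529610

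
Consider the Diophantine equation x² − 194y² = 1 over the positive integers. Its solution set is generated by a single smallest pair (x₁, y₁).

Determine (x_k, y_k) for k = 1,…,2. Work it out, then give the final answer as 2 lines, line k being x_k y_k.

195 14
76049 5460

[13; 1,12,1,26] for √194; ℓ=4 ⇒ convergent index 3
i=0: a=13 ⇒ p=13, q=1
…
i=2: a=12 ⇒ p=181, q=13
i=3: a=1 ⇒ p=195, q=14
fundamental: x₁=195, y₁=14  (since 38025 − 194·196 = 1)
(x_2, y_2) = (195·195 + 194·14·14, 195·14 + 14·195) = (76049, 5460)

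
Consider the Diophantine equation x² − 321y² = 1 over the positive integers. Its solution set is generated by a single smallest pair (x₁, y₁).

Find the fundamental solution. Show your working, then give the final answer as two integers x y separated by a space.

215 12

[17; 1,10,1,34] for √321; ℓ=4 ⇒ convergent index 3
i=0: a=17 ⇒ p=17, q=1
i=1: a=1 ⇒ p=18, q=1
i=2: a=10 ⇒ p=197, q=11
i=3: a=1 ⇒ p=215, q=12
fundamental: x₁=215, y₁=12  (since 46225 − 321·144 = 1)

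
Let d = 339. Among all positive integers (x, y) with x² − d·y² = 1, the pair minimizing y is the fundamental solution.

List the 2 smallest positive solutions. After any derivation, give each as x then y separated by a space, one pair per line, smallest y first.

√339 = [18; 2,2,2,1,17,1,2,2,2,36, …], period ℓ=10 (even) → k=9
step 0: (18, 1)  from 18·(1,0) + (0,1)
…
step 2: (92, 5)  from 2·(37,2) + (18,1)
step 3: (221, 12)  from 2·(92,5) + (37,2)
step 4: (313, 17)  from 1·(221,12) + (92,5)
…
step 6: (5855, 318)  from 1·(5542,301) + (313,17)
…
step 8: (40359, 2192)  from 2·(17252,937) + (5855,318)
step 9: (97970, 5321)  from 2·(40359,2192) + (17252,937)
(x₁, y₁) = (97970, 5321);  97970² − 339·5321² = 1 ✓
n=2: (97970,5321)∘(97970,5321) = (97970·97970+339·5321·5321, 97970·5321+5321·97970) = (19196241799,1042596740)

97970 5321
19196241799 1042596740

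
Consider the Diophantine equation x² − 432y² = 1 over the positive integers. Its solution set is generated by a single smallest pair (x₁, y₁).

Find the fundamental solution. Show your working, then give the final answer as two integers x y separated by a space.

1351 65

√432 = [20; 1,3,1,1,1,3,1,40, …], period ℓ=8 (even) → k=7
i=0: a=20 ⇒ p=20, q=1
i=1: a=1 ⇒ p=21, q=1
i=2: a=3 ⇒ p=83, q=4
…
i=5: a=1 ⇒ p=291, q=14
i=6: a=3 ⇒ p=1060, q=51
i=7: a=1 ⇒ p=1351, q=65
fundamental: x₁=1351, y₁=65  (since 1825201 − 432·4225 = 1)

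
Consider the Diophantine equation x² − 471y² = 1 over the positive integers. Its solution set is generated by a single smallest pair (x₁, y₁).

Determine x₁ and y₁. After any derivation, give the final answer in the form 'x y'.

7838695 361188

[21; 1,2,2,1,3,…,2,1,42] for √471; ℓ=14 ⇒ convergent index 13
step 0: (21, 1)  from 21·(1,0) + (0,1)
…
step 3: (152, 7)  from 2·(65,3) + (22,1)
step 4: (217, 10)  from 1·(152,7) + (65,3)
…
step 7: (48809, 2249)  from 14·(3429,158) + (803,37)
…
step 9: (644804, 29711)  from 3·(198665,9154) + (48809,2249)
…
step 12: (5506953, 253747)  from 2·(2331742,107441) + (843469,38865)
step 13: (7838695, 361188)  from 1·(5506953,253747) + (2331742,107441)
fundamental: x₁=7838695, y₁=361188  (since 61445139303025 − 471·130456771344 = 1)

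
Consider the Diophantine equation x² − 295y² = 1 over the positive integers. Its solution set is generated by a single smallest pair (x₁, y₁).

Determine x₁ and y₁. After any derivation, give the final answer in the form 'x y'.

[17; 5,1,2,3,2,6,2,3,2,1,5,34] for √295; ℓ=12 ⇒ convergent index 11
k=0  a_k=17  p_k/q_k = 17/1
k=1  a_k=5  p_k/q_k = 86/5
k=2  a_k=1  p_k/q_k = 103/6
…
k=4  a_k=3  p_k/q_k = 979/57
…
k=6  a_k=6  p_k/q_k = 14479/843
…
k=9  a_k=2  p_k/q_k = 247414/14405
k=10  a_k=1  p_k/q_k = 355517/20699
k=11  a_k=5  p_k/q_k = 2024999/117900
fundamental: x₁=2024999, y₁=117900  (since 4100620950001 − 295·13900410000 = 1)

2024999 117900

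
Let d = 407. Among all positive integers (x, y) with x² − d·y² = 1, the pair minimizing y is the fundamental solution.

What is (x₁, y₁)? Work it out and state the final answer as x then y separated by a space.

2663 132

d=407: √d = [20; 5,1,2,1,5,40] (ℓ=6, even), read p_5/q_5
i=0: a=20 ⇒ p=20, q=1
…
i=2: a=1 ⇒ p=121, q=6
i=3: a=2 ⇒ p=343, q=17
i=4: a=1 ⇒ p=464, q=23
i=5: a=5 ⇒ p=2663, q=132
(x₁, y₁) = (2663, 132);  2663² − 407·132² = 1 ✓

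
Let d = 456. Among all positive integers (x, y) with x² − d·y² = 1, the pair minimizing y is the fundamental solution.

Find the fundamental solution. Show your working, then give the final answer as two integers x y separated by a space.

d=456: √d = [21; 2,1,4,1,2,42] (ℓ=6, even), read p_5/q_5
i=0: a=21 ⇒ p=21, q=1
i=1: a=2 ⇒ p=43, q=2
…
i=3: a=4 ⇒ p=299, q=14
i=4: a=1 ⇒ p=363, q=17
i=5: a=2 ⇒ p=1025, q=48
fundamental: x₁=1025, y₁=48  (since 1050625 − 456·2304 = 1)

1025 48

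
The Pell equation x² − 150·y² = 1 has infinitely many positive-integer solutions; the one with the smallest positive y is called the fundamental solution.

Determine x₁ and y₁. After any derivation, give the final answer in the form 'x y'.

49 4

√150 = [12; 4,24, …], period ℓ=2 (even) → k=1
i=0: a=12 ⇒ p=12, q=1
i=1: a=4 ⇒ p=49, q=4
(x₁, y₁) = (49, 4);  49² − 150·4² = 1 ✓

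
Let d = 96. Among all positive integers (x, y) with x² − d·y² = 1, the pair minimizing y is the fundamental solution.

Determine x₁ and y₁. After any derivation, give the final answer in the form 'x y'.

d=96: √d = [9; 1,3,1,18] (ℓ=4, even), read p_3/q_3
a_0=9:  p_0=9·1+0=9,  q_0=9·0+1=1
…
a_2=3:  p_2=3·10+9=39,  q_2=3·1+1=4
a_3=1:  p_3=1·39+10=49,  q_3=1·4+1=5
(x₁, y₁) = (49, 5);  49² − 96·5² = 1 ✓

49 5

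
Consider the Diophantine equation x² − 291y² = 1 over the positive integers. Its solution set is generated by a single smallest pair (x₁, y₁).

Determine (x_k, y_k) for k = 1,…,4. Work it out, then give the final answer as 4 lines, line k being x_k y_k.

290 17
168199 9860
97555130 5718783
56581807201 3316884280

[17; 17,34] for √291; ℓ=2 ⇒ convergent index 1
a_0=17:  p_0=17·1+0=17,  q_0=17·0+1=1
a_1=17:  p_1=17·17+1=290,  q_1=17·1+0=17
(x₁, y₁) = (290, 17);  290² − 291·17² = 1 ✓
(290+17√291)^2 = 168199 + 9860√291
(290+17√291)^3 = 97555130 + 5718783√291
(290+17√291)^4 = 56581807201 + 3316884280√291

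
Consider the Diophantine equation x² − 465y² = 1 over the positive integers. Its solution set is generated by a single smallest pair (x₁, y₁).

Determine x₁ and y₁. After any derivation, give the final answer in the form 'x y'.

15871 736

√465 = [21; 1,1,3,2,2,2,3,1,1,42, …], period ℓ=10 (even) → k=9
a_0=21:  p_0=21·1+0=21,  q_0=21·0+1=1
a_1=1:  p_1=1·21+1=22,  q_1=1·1+0=1
a_2=1:  p_2=1·22+21=43,  q_2=1·1+1=2
a_3=3:  p_3=3·43+22=151,  q_3=3·2+1=7
a_4=2:  p_4=2·151+43=345,  q_4=2·7+2=16
a_5=2:  p_5=2·345+151=841,  q_5=2·16+7=39
a_6=2:  p_6=2·841+345=2027,  q_6=2·39+16=94
a_7=3:  p_7=3·2027+841=6922,  q_7=3·94+39=321
a_8=1:  p_8=1·6922+2027=8949,  q_8=1·321+94=415
a_9=1:  p_9=1·8949+6922=15871,  q_9=1·415+321=736
fundamental: x₁=15871, y₁=736  (since 251888641 − 465·541696 = 1)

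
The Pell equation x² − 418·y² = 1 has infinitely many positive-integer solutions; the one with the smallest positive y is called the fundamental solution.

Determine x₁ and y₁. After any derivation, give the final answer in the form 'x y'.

33857 1656

[20; 2,4,20,4,2,40] for √418; ℓ=6 ⇒ convergent index 5
step 0: (20, 1)  from 20·(1,0) + (0,1)
…
step 4: (15068, 737)  from 4·(3721,182) + (184,9)
step 5: (33857, 1656)  from 2·(15068,737) + (3721,182)
(x₁, y₁) = (33857, 1656);  33857² − 418·1656² = 1 ✓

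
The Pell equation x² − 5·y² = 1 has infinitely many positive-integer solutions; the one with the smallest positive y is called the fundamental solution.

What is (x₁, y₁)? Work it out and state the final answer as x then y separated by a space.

[2; 4] for √5; ℓ=1 ⇒ convergent index 1
a_0=2:  p_0=2·1+0=2,  q_0=2·0+1=1
a_1=4:  p_1=4·2+1=9,  q_1=4·1+0=4
(x₁, y₁) = (9, 4);  9² − 5·4² = 1 ✓

9 4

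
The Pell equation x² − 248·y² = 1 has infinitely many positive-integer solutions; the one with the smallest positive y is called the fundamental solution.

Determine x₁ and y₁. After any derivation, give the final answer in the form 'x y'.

63 4

√248 → a₀=15, period (1,2,1,30); ℓ=4 even so k=3
i=0: a=15 ⇒ p=15, q=1
i=1: a=1 ⇒ p=16, q=1
i=2: a=2 ⇒ p=47, q=3
i=3: a=1 ⇒ p=63, q=4
→ (63, 4).  Check: 63²=3969, 248·4²=3968, difference 1.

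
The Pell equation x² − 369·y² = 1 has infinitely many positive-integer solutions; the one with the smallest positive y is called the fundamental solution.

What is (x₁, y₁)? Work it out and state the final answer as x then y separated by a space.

d=369: √d = [19; 4,1,3,2,7,4,7,2,3,1,4,38] (ℓ=12, even), read p_11/q_11
step 0: (19, 1)  from 19·(1,0) + (0,1)
…
step 2: (96, 5)  from 1·(77,4) + (19,1)
…
step 4: (826, 43)  from 2·(365,19) + (96,5)
…
step 6: (25414, 1323)  from 4·(6147,320) + (826,43)
…
step 9: (1364557, 71036)  from 3·(393504,20485) + (184045,9581)
step 10: (1758061, 91521)  from 1·(1364557,71036) + (393504,20485)
step 11: (8396801, 437120)  from 4·(1758061,91521) + (1364557,71036)
(x₁, y₁) = (8396801, 437120);  8396801² − 369·437120² = 1 ✓

8396801 437120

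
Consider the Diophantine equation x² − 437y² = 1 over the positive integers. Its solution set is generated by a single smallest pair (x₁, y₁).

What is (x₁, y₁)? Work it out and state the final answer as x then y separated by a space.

4599 220

d=437: √d = [20; 1,9,2,9,1,40] (ℓ=6, even), read p_5/q_5
a_0=20:  p_0=20·1+0=20,  q_0=20·0+1=1
a_1=1:  p_1=1·20+1=21,  q_1=1·1+0=1
a_2=9:  p_2=9·21+20=209,  q_2=9·1+1=10
…
a_4=9:  p_4=9·439+209=4160,  q_4=9·21+10=199
a_5=1:  p_5=1·4160+439=4599,  q_5=1·199+21=220
→ (4599, 220).  Check: 4599²=21150801, 437·220²=21150800, difference 1.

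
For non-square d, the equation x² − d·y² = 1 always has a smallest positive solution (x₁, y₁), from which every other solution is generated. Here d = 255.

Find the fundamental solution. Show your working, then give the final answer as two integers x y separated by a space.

16 1

√255 = [15; 1,30, …], period ℓ=2 (even) → k=1
i=0: a=15 ⇒ p=15, q=1
i=1: a=1 ⇒ p=16, q=1
fundamental: x₁=16, y₁=1  (since 256 − 255·1 = 1)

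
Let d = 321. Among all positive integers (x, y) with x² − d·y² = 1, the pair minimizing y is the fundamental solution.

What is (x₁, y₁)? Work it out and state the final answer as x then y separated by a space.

215 12

d=321: √d = [17; 1,10,1,34] (ℓ=4, even), read p_3/q_3
a_0=17:  p_0=17·1+0=17,  q_0=17·0+1=1
a_1=1:  p_1=1·17+1=18,  q_1=1·1+0=1
a_2=10:  p_2=10·18+17=197,  q_2=10·1+1=11
a_3=1:  p_3=1·197+18=215,  q_3=1·11+1=12
fundamental: x₁=215, y₁=12  (since 46225 − 321·144 = 1)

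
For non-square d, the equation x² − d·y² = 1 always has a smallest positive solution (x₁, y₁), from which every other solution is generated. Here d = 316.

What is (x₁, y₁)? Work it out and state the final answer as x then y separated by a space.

12799 720

d=316: √d = [17; 1,3,2,8,2,3,1,34] (ℓ=8, even), read p_7/q_7
k=0  a_k=17  p_k/q_k = 17/1
k=1  a_k=1  p_k/q_k = 18/1
…
k=4  a_k=8  p_k/q_k = 1351/76
…
k=6  a_k=3  p_k/q_k = 9937/559
k=7  a_k=1  p_k/q_k = 12799/720
(x₁, y₁) = (12799, 720);  12799² − 316·720² = 1 ✓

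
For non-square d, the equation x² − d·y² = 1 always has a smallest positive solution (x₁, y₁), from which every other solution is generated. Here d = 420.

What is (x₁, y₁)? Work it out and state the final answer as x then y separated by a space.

d=420: √d = [20; 2,40] (ℓ=2, even), read p_1/q_1
k=0  a_k=20  p_k/q_k = 20/1
k=1  a_k=2  p_k/q_k = 41/2
(x₁, y₁) = (41, 2);  41² − 420·2² = 1 ✓

41 2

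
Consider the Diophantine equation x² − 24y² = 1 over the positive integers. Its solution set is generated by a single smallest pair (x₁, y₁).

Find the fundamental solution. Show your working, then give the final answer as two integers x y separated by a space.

√24 → a₀=4, period (1,8); ℓ=2 even so k=1
i=0: a=4 ⇒ p=4, q=1
i=1: a=1 ⇒ p=5, q=1
→ (5, 1).  Check: 5²=25, 24·1²=24, difference 1.

5 1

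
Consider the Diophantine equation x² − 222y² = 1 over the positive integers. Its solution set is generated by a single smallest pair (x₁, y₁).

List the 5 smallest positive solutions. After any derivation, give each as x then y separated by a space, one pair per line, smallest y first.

149 10
44401 2980
13231349 888030
3942897601 264629960
1174970253749 78858840050

√222 → a₀=14, period (1,8,1,28); ℓ=4 even so k=3
i=0: a=14 ⇒ p=14, q=1
i=1: a=1 ⇒ p=15, q=1
i=2: a=8 ⇒ p=134, q=9
i=3: a=1 ⇒ p=149, q=10
→ (149, 10).  Check: 149²=22201, 222·10²=22200, difference 1.
k=2:  x_2 = 149·149+222·10·10 = 44401,  y_2 = 149·10+10·149 = 2980
k=3:  x_3 = 149·44401+222·10·2980 = 13231349,  y_3 = 149·2980+10·44401 = 888030
k=4:  x_4 = 149·13231349+222·10·888030 = 3942897601,  y_4 = 149·888030+10·13231349 = 264629960
k=5:  x_5 = 149·3942897601+222·10·264629960 = 1174970253749,  y_5 = 149·264629960+10·3942897601 = 78858840050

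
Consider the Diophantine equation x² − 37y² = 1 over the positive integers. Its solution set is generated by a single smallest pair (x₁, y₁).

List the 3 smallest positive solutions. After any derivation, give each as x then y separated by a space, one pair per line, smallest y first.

73 12
10657 1752
1555849 255780

√37 = [6; 12, …], period ℓ=1 (odd) → k=1
a_0=6:  p_0=6·1+0=6,  q_0=6·0+1=1
a_1=12:  p_1=12·6+1=73,  q_1=12·1+0=12
→ (73, 12).  Check: 73²=5329, 37·12²=5328, difference 1.
k=2:  x_2 = 73·73+37·12·12 = 10657,  y_2 = 73·12+12·73 = 1752
k=3:  x_3 = 73·10657+37·12·1752 = 1555849,  y_3 = 73·1752+12·10657 = 255780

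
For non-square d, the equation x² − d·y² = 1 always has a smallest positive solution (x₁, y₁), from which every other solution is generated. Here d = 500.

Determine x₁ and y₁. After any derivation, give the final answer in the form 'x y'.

d=500: √d = [22; 2,1,3,2,1,…,1,2,44] (ℓ=14, even), read p_13/q_13
i=0: a=22 ⇒ p=22, q=1
i=1: a=2 ⇒ p=45, q=2
i=2: a=1 ⇒ p=67, q=3
…
i=7: a=10 ⇒ p=14445, q=646
…
i=9: a=1 ⇒ p=30254, q=1353
i=10: a=2 ⇒ p=76317, q=3413
…
i=12: a=1 ⇒ p=335522, q=15005
i=13: a=2 ⇒ p=930249, q=41602
→ (930249, 41602).  Check: 930249²=865363202001, 500·41602²=865363202000, difference 1.

930249 41602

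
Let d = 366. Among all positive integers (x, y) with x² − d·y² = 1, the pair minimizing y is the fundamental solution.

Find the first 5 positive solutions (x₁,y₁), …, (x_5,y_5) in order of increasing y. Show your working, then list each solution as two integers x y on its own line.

√366 = [19; 7,1,1,1,2,12,2,1,1,1,7,38, …], period ℓ=12 (even) → k=11
a_0=19:  p_0=19·1+0=19,  q_0=19·0+1=1
…
a_2=1:  p_2=1·134+19=153,  q_2=1·7+1=8
a_3=1:  p_3=1·153+134=287,  q_3=1·8+7=15
a_4=1:  p_4=1·287+153=440,  q_4=1·15+8=23
a_5=2:  p_5=2·440+287=1167,  q_5=2·23+15=61
a_6=12:  p_6=12·1167+440=14444,  q_6=12·61+23=755
…
a_8=1:  p_8=1·30055+14444=44499,  q_8=1·1571+755=2326
…
a_10=1:  p_10=1·74554+44499=119053,  q_10=1·3897+2326=6223
a_11=7:  p_11=7·119053+74554=907925,  q_11=7·6223+3897=47458
→ (907925, 47458).  Check: 907925²=824327805625, 366·47458²=824327805624, difference 1.
(907925+47458√366)^2 = 1648655611249 + 86176609300√366
(907925+47458√366)^3 = 2993711291685588725 + 156483795997357542√366
(907925+47458√366)^4 = 5436130649005627630680001 + 284151100961715516031400√366
(907925+47458√366)^5 = 9871197838993875221878594227125 + 515975776681174635989620332458√366

907925 47458
1648655611249 86176609300
2993711291685588725 156483795997357542
5436130649005627630680001 284151100961715516031400
9871197838993875221878594227125 515975776681174635989620332458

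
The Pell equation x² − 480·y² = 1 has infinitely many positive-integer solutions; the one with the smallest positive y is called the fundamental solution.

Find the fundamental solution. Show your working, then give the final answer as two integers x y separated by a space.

[21; 1,9,1,42] for √480; ℓ=4 ⇒ convergent index 3
step 0: (21, 1)  from 21·(1,0) + (0,1)
step 1: (22, 1)  from 1·(21,1) + (1,0)
step 2: (219, 10)  from 9·(22,1) + (21,1)
step 3: (241, 11)  from 1·(219,10) + (22,1)
fundamental: x₁=241, y₁=11  (since 58081 − 480·121 = 1)

241 11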